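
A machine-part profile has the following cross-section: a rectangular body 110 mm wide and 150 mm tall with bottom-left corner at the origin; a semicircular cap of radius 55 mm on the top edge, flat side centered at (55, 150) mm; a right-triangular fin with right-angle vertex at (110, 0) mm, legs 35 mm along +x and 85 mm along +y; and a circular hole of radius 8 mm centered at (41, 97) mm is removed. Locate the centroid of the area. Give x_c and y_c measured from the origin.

x_c = 59.52 mm, y_c = 92.46 mm

rectangular body: A = 110 × 150 = 16500.00, centroid at (55.00, 75.00).
semicircular top: A = ½π·55² = 4751.66, centroid at (55.00, 173.34).
triangular fin: A = ½·35·85 = 1487.50, centroid at (121.67, 28.33).
hole: A = −π·8² = -201.06, centroid at (41.00, 97.00).
ΣA = 22538.10 mm², ΣAx_c = 1341576.87 mm³, ΣAy_c = 2083808.33 mm³.
x_c = 1341576.87/22538.10 = 59.52 mm; y_c = 2083808.33/22538.10 = 92.46 mm.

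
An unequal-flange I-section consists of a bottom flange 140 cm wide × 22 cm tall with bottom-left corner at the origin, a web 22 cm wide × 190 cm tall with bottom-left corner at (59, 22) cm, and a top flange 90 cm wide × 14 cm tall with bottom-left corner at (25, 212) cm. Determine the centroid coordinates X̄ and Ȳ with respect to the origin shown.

X̄ = 70.00 cm, Ȳ = 93.77 cm

Part | A | x̄ᵢ | ȳᵢ | A·x̄ᵢ | A·ȳᵢ
bottom flange | 3080.00 | 70.00 | 11.00 | 215600.00 | 33880.00
web | 4180.00 | 70.00 | 117.00 | 292600.00 | 489060.00
top flange | 1260.00 | 70.00 | 219.00 | 88200.00 | 275940.00
Σ | 8520.00 |  |  | 596400.00 | 798880.00
X̄ = 596400.00 / 8520.00 = 70.00 cm
Ȳ = 798880.00 / 8520.00 = 93.77 cm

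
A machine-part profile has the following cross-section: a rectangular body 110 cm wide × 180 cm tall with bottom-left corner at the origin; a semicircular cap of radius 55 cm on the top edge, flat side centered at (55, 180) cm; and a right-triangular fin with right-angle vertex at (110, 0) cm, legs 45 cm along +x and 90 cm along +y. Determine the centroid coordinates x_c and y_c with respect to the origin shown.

Part | A | x̄ᵢ | ȳᵢ | A·x̄ᵢ | A·ȳᵢ
rectangular body | 19800.00 | 55.00 | 90.00 | 1089000.00 | 1782000.00
semicircular top | 4751.66 | 55.00 | 203.34 | 261341.24 | 966215.27
triangular fin | 2025.00 | 125.00 | 30.00 | 253125.00 | 60750.00
Σ | 26576.66 |  |  | 1603466.24 | 2808965.27
x_c = 1603466.24 / 26576.66 = 60.33 cm
y_c = 2808965.27 / 26576.66 = 105.69 cm

x_c = 60.33 cm, y_c = 105.69 cm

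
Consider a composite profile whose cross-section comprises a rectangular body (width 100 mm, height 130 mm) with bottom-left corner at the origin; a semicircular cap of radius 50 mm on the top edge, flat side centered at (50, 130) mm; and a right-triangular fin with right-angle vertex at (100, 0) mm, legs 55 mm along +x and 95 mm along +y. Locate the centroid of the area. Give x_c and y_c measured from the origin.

rectangular body: A = 100 × 130 = 13000.00, centroid at (50.00, 65.00).
semicircular top: A = ½π·50² = 3926.99, centroid at (50.00, 151.22).
triangular fin: A = ½·55·95 = 2612.50, centroid at (118.33, 31.67).
ΣA = 19539.49 mm², ΣAx_c = 1155495.37 mm³, ΣAy_c = 1521571.31 mm³.
x_c = 1155495.37/19539.49 = 59.14 mm; y_c = 1521571.31/19539.49 = 77.87 mm.

x_c = 59.14 mm, y_c = 77.87 mm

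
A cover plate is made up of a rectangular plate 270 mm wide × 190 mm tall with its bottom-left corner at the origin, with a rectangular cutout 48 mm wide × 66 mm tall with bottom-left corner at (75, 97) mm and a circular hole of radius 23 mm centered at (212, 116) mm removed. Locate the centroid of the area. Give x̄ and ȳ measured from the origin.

plate: A = 270 × 190 = 51300.00, centroid at (135.00, 95.00).
hole 1: A = −(48 × 66) = -3168.00, centroid at (99.00, 130.00).
hole 2: A = −π·23² = -1661.90, centroid at (212.00, 116.00).
ΣA = 46470.10 mm²
ΣAx̄ = (51300.00)(135.00) + (-3168.00)(99.00) + (-1661.90)(212.00) = 6259544.67 mm³
ΣAȳ = (51300.00)(95.00) + (-3168.00)(130.00) + (-1661.90)(116.00) = 4268879.31 mm³
x̄ = 6259544.67 / 46470.10 = 134.70 mm
ȳ = 4268879.31 / 46470.10 = 91.86 mm

x̄ = 134.70 mm, ȳ = 91.86 mm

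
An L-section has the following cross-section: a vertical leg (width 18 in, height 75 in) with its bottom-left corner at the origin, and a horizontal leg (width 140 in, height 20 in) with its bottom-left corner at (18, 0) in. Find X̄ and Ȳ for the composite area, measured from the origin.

vertical leg: A = 18 × 75 = 1350.00, centroid at (9.00, 37.50).
horizontal leg: A = 140 × 20 = 2800.00, centroid at (88.00, 10.00).
ΣA = 4150.00 in²
ΣAX̄ = (1350.00)(9.00) + (2800.00)(88.00) = 258550.00 in³
ΣAȲ = (1350.00)(37.50) + (2800.00)(10.00) = 78625.00 in³
X̄ = 258550.00 / 4150.00 = 62.30 in
Ȳ = 78625.00 / 4150.00 = 18.95 in

X̄ = 62.30 in, Ȳ = 18.95 in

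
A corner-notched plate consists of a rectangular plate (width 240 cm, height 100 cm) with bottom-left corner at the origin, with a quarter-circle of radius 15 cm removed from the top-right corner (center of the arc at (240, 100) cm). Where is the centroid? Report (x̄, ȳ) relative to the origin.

plate: A = 240 × 100 = 24000.00, centroid at (120.00, 50.00).
removed quarter-circle: A = −¼π·15² = -176.71, centroid at (233.63, 93.63).
ΣA = 23823.29 cm²
ΣAx̄ = (24000.00)(120.00) + (-176.71)(233.63) = 2838713.50 cm³
ΣAȳ = (24000.00)(50.00) + (-176.71)(93.63) = 1183453.54 cm³
x̄ = 2838713.50 / 23823.29 = 119.16 cm
ȳ = 1183453.54 / 23823.29 = 49.68 cm

x̄ = 119.16 cm, ȳ = 49.68 cm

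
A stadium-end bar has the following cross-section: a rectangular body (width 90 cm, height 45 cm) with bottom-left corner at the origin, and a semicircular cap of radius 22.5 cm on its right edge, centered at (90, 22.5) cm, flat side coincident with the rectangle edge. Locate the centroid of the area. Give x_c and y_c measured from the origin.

x_c = 53.95 cm, y_c = 22.50 cm

rectangular body: A = 90 × 45 = 4050.00, centroid at (45.00, 22.50).
semicircular end: A = ½π·22.5² = 795.22, centroid at (99.55, 22.50).
ΣA = 4845.22 cm², ΣAx_c = 261413.16 cm³, ΣAy_c = 109017.35 cm³.
x_c = 261413.16/4845.22 = 53.95 cm; y_c = 109017.35/4845.22 = 22.50 cm.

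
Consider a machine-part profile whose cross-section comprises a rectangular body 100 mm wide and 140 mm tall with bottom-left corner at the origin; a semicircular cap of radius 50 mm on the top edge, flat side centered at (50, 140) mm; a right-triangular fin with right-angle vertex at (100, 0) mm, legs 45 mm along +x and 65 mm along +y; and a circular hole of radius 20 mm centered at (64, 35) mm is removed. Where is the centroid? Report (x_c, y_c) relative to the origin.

rectangular body: A = 100 × 140 = 14000.00, centroid at (50.00, 70.00).
semicircular top: A = ½π·50² = 3926.99, centroid at (50.00, 161.22).
triangular fin: A = ½·45·65 = 1462.50, centroid at (115.00, 21.67).
hole: A = −π·20² = -1256.64, centroid at (64.00, 35.00).
ΣA = 18132.85 mm²
ΣAx_c = (14000.00)(50.00) + (3926.99)(50.00) + (1462.50)(115.00) + (-1256.64)(64.00) = 984112.27 mm³
ΣAy_c = (14000.00)(70.00) + (3926.99)(161.22) + (1462.50)(21.67) + (-1256.64)(35.00) = 1600817.25 mm³
x_c = 984112.27 / 18132.85 = 54.27 mm
y_c = 1600817.25 / 18132.85 = 88.28 mm

x_c = 54.27 mm, y_c = 88.28 mm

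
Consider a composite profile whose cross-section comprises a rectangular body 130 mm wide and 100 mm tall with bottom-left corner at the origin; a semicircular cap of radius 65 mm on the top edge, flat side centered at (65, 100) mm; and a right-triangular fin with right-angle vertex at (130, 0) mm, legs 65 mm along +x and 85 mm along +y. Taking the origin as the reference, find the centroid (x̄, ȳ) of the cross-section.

x̄ = 75.69 mm, ȳ = 70.32 mm

Part | A | x̄ᵢ | ȳᵢ | A·x̄ᵢ | A·ȳᵢ
rectangular body | 13000.00 | 65.00 | 50.00 | 845000.00 | 650000.00
semicircular top | 6636.61 | 65.00 | 127.59 | 431379.94 | 846744.78
triangular fin | 2762.50 | 151.67 | 28.33 | 418979.17 | 78270.83
Σ | 22399.11 |  |  | 1695359.11 | 1575015.61
x̄ = 1695359.11 / 22399.11 = 75.69 mm
ȳ = 1575015.61 / 22399.11 = 70.32 mm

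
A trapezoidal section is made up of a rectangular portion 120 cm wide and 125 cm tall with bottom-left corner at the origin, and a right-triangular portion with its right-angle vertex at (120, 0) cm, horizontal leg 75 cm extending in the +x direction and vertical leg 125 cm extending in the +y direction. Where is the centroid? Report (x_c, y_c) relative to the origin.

rectangular portion: A = 120 × 125 = 15000.00, centroid at (60.00, 62.50).
triangular portion: A = ½·75·125 = 4687.50, centroid at (145.00, 41.67).
ΣA = 19687.50 cm², ΣAx_c = 1579687.50 cm³, ΣAy_c = 1132812.50 cm³.
x_c = 1579687.50/19687.50 = 80.24 cm; y_c = 1132812.50/19687.50 = 57.54 cm.

x_c = 80.24 cm, y_c = 57.54 cm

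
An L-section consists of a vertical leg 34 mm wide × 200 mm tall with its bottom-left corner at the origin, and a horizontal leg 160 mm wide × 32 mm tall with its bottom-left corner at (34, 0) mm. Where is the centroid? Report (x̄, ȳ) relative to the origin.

Part | A | x̄ᵢ | ȳᵢ | A·x̄ᵢ | A·ȳᵢ
vertical leg | 6800.00 | 17.00 | 100.00 | 115600.00 | 680000.00
horizontal leg | 5120.00 | 114.00 | 16.00 | 583680.00 | 81920.00
Σ | 11920.00 |  |  | 699280.00 | 761920.00
x̄ = 699280.00 / 11920.00 = 58.66 mm
ȳ = 761920.00 / 11920.00 = 63.92 mm

x̄ = 58.66 mm, ȳ = 63.92 mm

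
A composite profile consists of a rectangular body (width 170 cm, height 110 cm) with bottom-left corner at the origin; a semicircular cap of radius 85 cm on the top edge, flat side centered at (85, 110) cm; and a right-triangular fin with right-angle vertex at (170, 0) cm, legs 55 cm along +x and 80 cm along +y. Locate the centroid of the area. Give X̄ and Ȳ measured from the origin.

rectangular body: A = 170 × 110 = 18700.00, centroid at (85.00, 55.00).
semicircular top: A = ½π·85² = 11349.00, centroid at (85.00, 146.08).
triangular fin: A = ½·55·80 = 2200.00, centroid at (188.33, 26.67).
ΣA = 32249.00 cm², ΣAX̄ = 2968498.63 cm³, ΣAȲ = 2744973.71 cm³.
X̄ = 2968498.63/32249.00 = 92.05 cm; Ȳ = 2744973.71/32249.00 = 85.12 cm.

X̄ = 92.05 cm, Ȳ = 85.12 cm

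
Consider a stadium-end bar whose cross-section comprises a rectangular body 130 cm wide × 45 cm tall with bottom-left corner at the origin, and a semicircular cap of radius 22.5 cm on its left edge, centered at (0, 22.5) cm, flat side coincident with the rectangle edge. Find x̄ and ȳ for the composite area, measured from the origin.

rectangular body: A = 130 × 45 = 5850.00, centroid at (65.00, 22.50).
semicircular end: A = ½π·22.5² = 795.22, centroid at (-9.55, 22.50).
ΣA = 6645.22 cm², ΣAx̄ = 372656.25 cm³, ΣAȳ = 149517.35 cm³.
x̄ = 372656.25/6645.22 = 56.08 cm; ȳ = 149517.35/6645.22 = 22.50 cm.

x̄ = 56.08 cm, ȳ = 22.50 cm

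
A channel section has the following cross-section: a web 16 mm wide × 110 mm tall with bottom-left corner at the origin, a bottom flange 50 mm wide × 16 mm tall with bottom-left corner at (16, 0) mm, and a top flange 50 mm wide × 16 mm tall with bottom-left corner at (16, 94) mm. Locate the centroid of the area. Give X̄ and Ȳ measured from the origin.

X̄ = 23.71 mm, Ȳ = 55.00 mm

Part | A | x̄ᵢ | ȳᵢ | A·x̄ᵢ | A·ȳᵢ
web | 1760.00 | 8.00 | 55.00 | 14080.00 | 96800.00
bottom flange | 800.00 | 41.00 | 8.00 | 32800.00 | 6400.00
top flange | 800.00 | 41.00 | 102.00 | 32800.00 | 81600.00
Σ | 3360.00 |  |  | 79680.00 | 184800.00
X̄ = 79680.00 / 3360.00 = 23.71 mm
Ȳ = 184800.00 / 3360.00 = 55.00 mm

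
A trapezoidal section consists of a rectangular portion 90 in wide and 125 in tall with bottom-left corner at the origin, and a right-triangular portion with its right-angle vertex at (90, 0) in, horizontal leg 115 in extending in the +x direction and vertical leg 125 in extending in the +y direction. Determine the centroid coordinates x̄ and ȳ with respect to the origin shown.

x̄ = 77.49 in, ȳ = 54.38 in

Part | A | x̄ᵢ | ȳᵢ | A·x̄ᵢ | A·ȳᵢ
rectangular portion | 11250.00 | 45.00 | 62.50 | 506250.00 | 703125.00
triangular portion | 7187.50 | 128.33 | 41.67 | 922395.83 | 299479.17
Σ | 18437.50 |  |  | 1428645.83 | 1002604.17
x̄ = 1428645.83 / 18437.50 = 77.49 in
ȳ = 1002604.17 / 18437.50 = 54.38 in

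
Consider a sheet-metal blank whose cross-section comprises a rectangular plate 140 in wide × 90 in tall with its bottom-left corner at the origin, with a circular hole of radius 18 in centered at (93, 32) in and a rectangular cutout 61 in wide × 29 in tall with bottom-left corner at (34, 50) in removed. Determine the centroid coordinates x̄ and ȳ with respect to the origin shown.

x̄ = 68.61 in, ȳ = 42.83 in

plate: A = 140 × 90 = 12600.00, centroid at (70.00, 45.00).
hole 1: A = −π·18² = -1017.88, centroid at (93.00, 32.00).
hole 2: A = −(61 × 29) = -1769.00, centroid at (64.50, 64.50).
ΣA = 9813.12 in², ΣAx̄ = 673237.03 in³, ΣAȳ = 420327.47 in³.
x̄ = 673237.03/9813.12 = 68.61 in; ȳ = 420327.47/9813.12 = 42.83 in.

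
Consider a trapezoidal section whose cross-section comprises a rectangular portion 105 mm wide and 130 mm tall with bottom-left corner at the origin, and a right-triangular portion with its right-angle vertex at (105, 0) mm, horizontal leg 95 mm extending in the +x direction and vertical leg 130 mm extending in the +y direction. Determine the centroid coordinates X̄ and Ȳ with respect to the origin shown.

X̄ = 78.72 mm, Ȳ = 58.25 mm

rectangular portion: A = 105 × 130 = 13650.00, centroid at (52.50, 65.00).
triangular portion: A = ½·95·130 = 6175.00, centroid at (136.67, 43.33).
ΣA = 19825.00 mm²
ΣAX̄ = (13650.00)(52.50) + (6175.00)(136.67) = 1560541.67 mm³
ΣAȲ = (13650.00)(65.00) + (6175.00)(43.33) = 1154833.33 mm³
X̄ = 1560541.67 / 19825.00 = 78.72 mm
Ȳ = 1154833.33 / 19825.00 = 58.25 mm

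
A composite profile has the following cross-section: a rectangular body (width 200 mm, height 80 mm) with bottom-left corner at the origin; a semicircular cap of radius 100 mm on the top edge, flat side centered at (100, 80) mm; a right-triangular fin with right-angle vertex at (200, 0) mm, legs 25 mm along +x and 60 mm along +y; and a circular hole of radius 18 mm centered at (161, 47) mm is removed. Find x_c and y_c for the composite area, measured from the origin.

Part | A | x̄ᵢ | ȳᵢ | A·x̄ᵢ | A·ȳᵢ
rectangular body | 16000.00 | 100.00 | 40.00 | 1600000.00 | 640000.00
semicircular top | 15707.96 | 100.00 | 122.44 | 1570796.33 | 1923303.73
triangular fin | 750.00 | 208.33 | 20.00 | 156250.00 | 15000.00
hole | -1017.88 | 161.00 | 47.00 | -163878.04 | -47840.17
Σ | 31440.09 |  |  | 3163168.29 | 2530463.56
x_c = 3163168.29 / 31440.09 = 100.61 mm
y_c = 2530463.56 / 31440.09 = 80.49 mm

x_c = 100.61 mm, y_c = 80.49 mm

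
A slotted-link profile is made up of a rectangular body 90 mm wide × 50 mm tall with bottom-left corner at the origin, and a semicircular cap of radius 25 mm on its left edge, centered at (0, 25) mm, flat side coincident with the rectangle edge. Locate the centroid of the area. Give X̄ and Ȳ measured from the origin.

rectangular body: A = 90 × 50 = 4500.00, centroid at (45.00, 25.00).
semicircular end: A = ½π·25² = 981.75, centroid at (-10.61, 25.00).
ΣA = 5481.75 mm², ΣAX̄ = 192083.33 mm³, ΣAȲ = 137043.69 mm³.
X̄ = 192083.33/5481.75 = 35.04 mm; Ȳ = 137043.69/5481.75 = 25.00 mm.

X̄ = 35.04 mm, Ȳ = 25.00 mm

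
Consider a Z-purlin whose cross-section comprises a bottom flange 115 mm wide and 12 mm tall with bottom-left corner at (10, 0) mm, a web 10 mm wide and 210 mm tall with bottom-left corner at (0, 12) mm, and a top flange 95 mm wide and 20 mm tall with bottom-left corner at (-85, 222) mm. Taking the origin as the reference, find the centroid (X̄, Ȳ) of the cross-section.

bottom flange: A = 115 × 12 = 1380.00, centroid at (67.50, 6.00).
web: A = 10 × 210 = 2100.00, centroid at (5.00, 117.00).
top flange: A = 95 × 20 = 1900.00, centroid at (-37.50, 232.00).
ΣA = 5380.00 mm², ΣAX̄ = 32400.00 mm³, ΣAȲ = 694780.00 mm³.
X̄ = 32400.00/5380.00 = 6.02 mm; Ȳ = 694780.00/5380.00 = 129.14 mm.

X̄ = 6.02 mm, Ȳ = 129.14 mm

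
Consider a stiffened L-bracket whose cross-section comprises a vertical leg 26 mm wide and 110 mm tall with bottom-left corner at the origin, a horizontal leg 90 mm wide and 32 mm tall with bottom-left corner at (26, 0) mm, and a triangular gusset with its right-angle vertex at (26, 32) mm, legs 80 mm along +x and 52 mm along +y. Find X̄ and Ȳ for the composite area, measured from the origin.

vertical leg: A = 26 × 110 = 2860.00, centroid at (13.00, 55.00).
horizontal leg: A = 90 × 32 = 2880.00, centroid at (71.00, 16.00).
gusset: A = ½·80·52 = 2080.00, centroid at (52.67, 49.33).
ΣA = 7820.00 mm²
ΣAX̄ = (2860.00)(13.00) + (2880.00)(71.00) + (2080.00)(52.67) = 351206.67 mm³
ΣAȲ = (2860.00)(55.00) + (2880.00)(16.00) + (2080.00)(49.33) = 305993.33 mm³
X̄ = 351206.67 / 7820.00 = 44.91 mm
Ȳ = 305993.33 / 7820.00 = 39.13 mm

X̄ = 44.91 mm, Ȳ = 39.13 mm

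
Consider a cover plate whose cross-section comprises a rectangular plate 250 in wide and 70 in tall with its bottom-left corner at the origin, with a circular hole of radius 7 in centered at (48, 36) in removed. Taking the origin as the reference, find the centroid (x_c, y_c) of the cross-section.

x_c = 125.68 in, y_c = 34.99 in

plate: A = 250 × 70 = 17500.00, centroid at (125.00, 35.00).
hole: A = −π·7² = -153.94, centroid at (48.00, 36.00).
ΣA = 17346.06 in², ΣAx_c = 2180110.97 in³, ΣAy_c = 606958.23 in³.
x_c = 2180110.97/17346.06 = 125.68 in; y_c = 606958.23/17346.06 = 34.99 in.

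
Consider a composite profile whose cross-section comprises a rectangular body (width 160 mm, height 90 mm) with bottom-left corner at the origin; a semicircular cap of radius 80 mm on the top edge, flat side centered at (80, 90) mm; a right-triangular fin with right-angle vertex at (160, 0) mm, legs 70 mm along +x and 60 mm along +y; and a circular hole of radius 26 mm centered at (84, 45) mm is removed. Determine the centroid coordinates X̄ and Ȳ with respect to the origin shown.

X̄ = 88.54 mm, Ȳ = 75.34 mm

Part | A | x̄ᵢ | ȳᵢ | A·x̄ᵢ | A·ȳᵢ
rectangular body | 14400.00 | 80.00 | 45.00 | 1152000.00 | 648000.00
semicircular top | 10053.10 | 80.00 | 123.95 | 804247.72 | 1246112.02
triangular fin | 2100.00 | 183.33 | 20.00 | 385000.00 | 42000.00
hole | -2123.72 | 84.00 | 45.00 | -178392.20 | -95567.25
Σ | 24429.38 |  |  | 2162855.52 | 1840544.77
X̄ = 2162855.52 / 24429.38 = 88.54 mm
Ȳ = 1840544.77 / 24429.38 = 75.34 mm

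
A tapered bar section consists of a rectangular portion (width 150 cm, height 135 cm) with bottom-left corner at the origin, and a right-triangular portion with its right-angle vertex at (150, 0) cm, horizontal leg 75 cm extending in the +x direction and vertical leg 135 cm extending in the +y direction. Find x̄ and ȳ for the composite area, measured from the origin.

rectangular portion: A = 150 × 135 = 20250.00, centroid at (75.00, 67.50).
triangular portion: A = ½·75·135 = 5062.50, centroid at (175.00, 45.00).
ΣA = 25312.50 cm²
ΣAx̄ = (20250.00)(75.00) + (5062.50)(175.00) = 2404687.50 cm³
ΣAȳ = (20250.00)(67.50) + (5062.50)(45.00) = 1594687.50 cm³
x̄ = 2404687.50 / 25312.50 = 95.00 cm
ȳ = 1594687.50 / 25312.50 = 63.00 cm

x̄ = 95.00 cm, ȳ = 63.00 cm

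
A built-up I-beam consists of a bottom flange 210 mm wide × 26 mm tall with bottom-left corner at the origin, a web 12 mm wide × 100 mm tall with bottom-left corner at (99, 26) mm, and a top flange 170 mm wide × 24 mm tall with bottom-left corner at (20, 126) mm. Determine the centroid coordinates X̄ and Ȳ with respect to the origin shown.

X̄ = 105.00 mm, Ȳ = 67.53 mm

bottom flange: A = 210 × 26 = 5460.00, centroid at (105.00, 13.00).
web: A = 12 × 100 = 1200.00, centroid at (105.00, 76.00).
top flange: A = 170 × 24 = 4080.00, centroid at (105.00, 138.00).
ΣA = 10740.00 mm²
ΣAX̄ = (5460.00)(105.00) + (1200.00)(105.00) + (4080.00)(105.00) = 1127700.00 mm³
ΣAȲ = (5460.00)(13.00) + (1200.00)(76.00) + (4080.00)(138.00) = 725220.00 mm³
X̄ = 1127700.00 / 10740.00 = 105.00 mm
Ȳ = 725220.00 / 10740.00 = 67.53 mm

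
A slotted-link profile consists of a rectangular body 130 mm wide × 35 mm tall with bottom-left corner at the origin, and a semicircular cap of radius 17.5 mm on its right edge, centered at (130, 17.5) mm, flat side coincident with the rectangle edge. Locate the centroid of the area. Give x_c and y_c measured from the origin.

x_c = 71.93 mm, y_c = 17.50 mm

Part | A | x̄ᵢ | ȳᵢ | A·x̄ᵢ | A·ȳᵢ
rectangular body | 4550.00 | 65.00 | 17.50 | 295750.00 | 79625.00
semicircular end | 481.06 | 137.43 | 17.50 | 66110.25 | 8418.49
Σ | 5031.06 |  |  | 361860.25 | 88043.49
x_c = 361860.25 / 5031.06 = 71.93 mm
y_c = 88043.49 / 5031.06 = 17.50 mm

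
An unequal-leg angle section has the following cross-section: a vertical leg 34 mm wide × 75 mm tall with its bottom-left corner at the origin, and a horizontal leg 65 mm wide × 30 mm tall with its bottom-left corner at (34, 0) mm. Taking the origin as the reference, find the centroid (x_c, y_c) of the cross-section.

x_c = 38.45 mm, y_c = 27.75 mm

vertical leg: A = 34 × 75 = 2550.00, centroid at (17.00, 37.50).
horizontal leg: A = 65 × 30 = 1950.00, centroid at (66.50, 15.00).
ΣA = 4500.00 mm², ΣAx_c = 173025.00 mm³, ΣAy_c = 124875.00 mm³.
x_c = 173025.00/4500.00 = 38.45 mm; y_c = 124875.00/4500.00 = 27.75 mm.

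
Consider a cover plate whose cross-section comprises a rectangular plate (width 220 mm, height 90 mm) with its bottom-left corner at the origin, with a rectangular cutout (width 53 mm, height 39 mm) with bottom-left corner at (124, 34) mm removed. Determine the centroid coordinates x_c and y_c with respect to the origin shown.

x_c = 105.28 mm, y_c = 44.01 mm

Part | A | x̄ᵢ | ȳᵢ | A·x̄ᵢ | A·ȳᵢ
plate | 19800.00 | 110.00 | 45.00 | 2178000.00 | 891000.00
hole | -2067.00 | 150.50 | 53.50 | -311083.50 | -110584.50
Σ | 17733.00 |  |  | 1866916.50 | 780415.50
x_c = 1866916.50 / 17733.00 = 105.28 mm
y_c = 780415.50 / 17733.00 = 44.01 mm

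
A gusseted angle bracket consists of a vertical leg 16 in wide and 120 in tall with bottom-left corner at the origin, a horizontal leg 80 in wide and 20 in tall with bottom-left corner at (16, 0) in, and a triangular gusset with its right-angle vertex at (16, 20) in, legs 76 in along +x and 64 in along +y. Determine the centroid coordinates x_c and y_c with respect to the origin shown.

x_c = 34.52 in, y_c = 38.93 in

vertical leg: A = 16 × 120 = 1920.00, centroid at (8.00, 60.00).
horizontal leg: A = 80 × 20 = 1600.00, centroid at (56.00, 10.00).
gusset: A = ½·76·64 = 2432.00, centroid at (41.33, 41.33).
ΣA = 5952.00 in², ΣAx_c = 205482.67 in³, ΣAy_c = 231722.67 in³.
x_c = 205482.67/5952.00 = 34.52 in; y_c = 231722.67/5952.00 = 38.93 in.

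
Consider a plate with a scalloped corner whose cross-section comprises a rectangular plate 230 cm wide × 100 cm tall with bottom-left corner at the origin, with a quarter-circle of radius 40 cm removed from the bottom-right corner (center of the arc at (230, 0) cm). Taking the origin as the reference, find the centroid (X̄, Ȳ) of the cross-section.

Part | A | x̄ᵢ | ȳᵢ | A·x̄ᵢ | A·ȳᵢ
plate | 23000.00 | 115.00 | 50.00 | 2645000.00 | 1150000.00
removed quarter-circle | -1256.64 | 213.02 | 16.98 | -267693.19 | -21333.33
Σ | 21743.36 |  |  | 2377306.81 | 1128666.67
X̄ = 2377306.81 / 21743.36 = 109.33 cm
Ȳ = 1128666.67 / 21743.36 = 51.91 cm

X̄ = 109.33 cm, Ȳ = 51.91 cm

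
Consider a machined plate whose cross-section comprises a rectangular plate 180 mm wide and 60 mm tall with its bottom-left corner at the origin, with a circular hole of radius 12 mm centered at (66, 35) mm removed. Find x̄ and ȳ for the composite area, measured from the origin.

x̄ = 91.05 mm, ȳ = 29.78 mm

Part | A | x̄ᵢ | ȳᵢ | A·x̄ᵢ | A·ȳᵢ
plate | 10800.00 | 90.00 | 30.00 | 972000.00 | 324000.00
hole | -452.39 | 66.00 | 35.00 | -29857.70 | -15833.63
Σ | 10347.61 |  |  | 942142.30 | 308166.37
x̄ = 942142.30 / 10347.61 = 91.05 mm
ȳ = 308166.37 / 10347.61 = 29.78 mm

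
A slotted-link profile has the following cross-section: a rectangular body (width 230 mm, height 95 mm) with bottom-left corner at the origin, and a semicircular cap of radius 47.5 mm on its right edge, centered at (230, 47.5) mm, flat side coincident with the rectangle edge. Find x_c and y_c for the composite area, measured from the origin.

x_c = 133.86 mm, y_c = 47.50 mm

rectangular body: A = 230 × 95 = 21850.00, centroid at (115.00, 47.50).
semicircular end: A = ½π·47.5² = 3544.11, centroid at (250.16, 47.50).
ΣA = 25394.11 mm²
ΣAx_c = (21850.00)(115.00) + (3544.11)(250.16) = 3399343.04 mm³
ΣAy_c = (21850.00)(47.50) + (3544.11)(47.50) = 1206220.19 mm³
x_c = 3399343.04 / 25394.11 = 133.86 mm
y_c = 1206220.19 / 25394.11 = 47.50 mm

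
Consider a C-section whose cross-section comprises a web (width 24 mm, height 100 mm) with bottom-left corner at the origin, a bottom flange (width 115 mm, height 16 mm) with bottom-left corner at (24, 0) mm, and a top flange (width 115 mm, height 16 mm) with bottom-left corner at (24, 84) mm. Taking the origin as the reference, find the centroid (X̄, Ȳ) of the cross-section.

web: A = 24 × 100 = 2400.00, centroid at (12.00, 50.00).
bottom flange: A = 115 × 16 = 1840.00, centroid at (81.50, 8.00).
top flange: A = 115 × 16 = 1840.00, centroid at (81.50, 92.00).
ΣA = 6080.00 mm²
ΣAX̄ = (2400.00)(12.00) + (1840.00)(81.50) + (1840.00)(81.50) = 328720.00 mm³
ΣAȲ = (2400.00)(50.00) + (1840.00)(8.00) + (1840.00)(92.00) = 304000.00 mm³
X̄ = 328720.00 / 6080.00 = 54.07 mm
Ȳ = 304000.00 / 6080.00 = 50.00 mm

X̄ = 54.07 mm, Ȳ = 50.00 mm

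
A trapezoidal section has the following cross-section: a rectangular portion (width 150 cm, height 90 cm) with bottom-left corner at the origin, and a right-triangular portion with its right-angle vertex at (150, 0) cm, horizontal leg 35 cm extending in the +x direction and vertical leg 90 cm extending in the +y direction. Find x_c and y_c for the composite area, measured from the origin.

rectangular portion: A = 150 × 90 = 13500.00, centroid at (75.00, 45.00).
triangular portion: A = ½·35·90 = 1575.00, centroid at (161.67, 30.00).
ΣA = 15075.00 cm²
ΣAx_c = (13500.00)(75.00) + (1575.00)(161.67) = 1267125.00 cm³
ΣAy_c = (13500.00)(45.00) + (1575.00)(30.00) = 654750.00 cm³
x_c = 1267125.00 / 15075.00 = 84.05 cm
y_c = 654750.00 / 15075.00 = 43.43 cm

x_c = 84.05 cm, y_c = 43.43 cm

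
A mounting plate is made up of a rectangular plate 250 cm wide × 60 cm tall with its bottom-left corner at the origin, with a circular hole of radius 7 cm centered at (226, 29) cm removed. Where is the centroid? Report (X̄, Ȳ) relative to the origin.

plate: A = 250 × 60 = 15000.00, centroid at (125.00, 30.00).
hole: A = −π·7² = -153.94, centroid at (226.00, 29.00).
ΣA = 14846.06 cm²
ΣAX̄ = (15000.00)(125.00) + (-153.94)(226.00) = 1840210.00 cm³
ΣAȲ = (15000.00)(30.00) + (-153.94)(29.00) = 445535.80 cm³
X̄ = 1840210.00 / 14846.06 = 123.95 cm
Ȳ = 445535.80 / 14846.06 = 30.01 cm

X̄ = 123.95 cm, Ȳ = 30.01 cm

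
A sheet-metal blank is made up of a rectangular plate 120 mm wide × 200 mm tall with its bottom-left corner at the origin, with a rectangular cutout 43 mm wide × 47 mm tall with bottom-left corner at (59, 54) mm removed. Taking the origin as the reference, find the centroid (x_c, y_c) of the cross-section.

x_c = 58.11 mm, y_c = 102.07 mm

plate: A = 120 × 200 = 24000.00, centroid at (60.00, 100.00).
hole: A = −(43 × 47) = -2021.00, centroid at (80.50, 77.50).
ΣA = 21979.00 mm²
ΣAx_c = (24000.00)(60.00) + (-2021.00)(80.50) = 1277309.50 mm³
ΣAy_c = (24000.00)(100.00) + (-2021.00)(77.50) = 2243372.50 mm³
x_c = 1277309.50 / 21979.00 = 58.11 mm
y_c = 2243372.50 / 21979.00 = 102.07 mm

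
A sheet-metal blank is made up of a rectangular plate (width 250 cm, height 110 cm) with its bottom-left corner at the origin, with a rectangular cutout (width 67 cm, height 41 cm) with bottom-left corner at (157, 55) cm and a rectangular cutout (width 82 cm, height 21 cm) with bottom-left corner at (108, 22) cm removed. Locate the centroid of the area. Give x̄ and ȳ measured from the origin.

plate: A = 250 × 110 = 27500.00, centroid at (125.00, 55.00).
hole 1: A = −(67 × 41) = -2747.00, centroid at (190.50, 75.50).
hole 2: A = −(82 × 21) = -1722.00, centroid at (149.00, 32.50).
ΣA = 23031.00 cm², ΣAx̄ = 2657618.50 cm³, ΣAȳ = 1249136.50 cm³.
x̄ = 2657618.50/23031.00 = 115.39 cm; ȳ = 1249136.50/23031.00 = 54.24 cm.

x̄ = 115.39 cm, ȳ = 54.24 cm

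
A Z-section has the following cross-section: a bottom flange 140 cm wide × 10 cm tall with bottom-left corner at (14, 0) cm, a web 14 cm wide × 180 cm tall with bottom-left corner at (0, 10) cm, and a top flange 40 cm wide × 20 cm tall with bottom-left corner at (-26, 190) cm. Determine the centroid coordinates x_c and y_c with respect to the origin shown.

bottom flange: A = 140 × 10 = 1400.00, centroid at (84.00, 5.00).
web: A = 14 × 180 = 2520.00, centroid at (7.00, 100.00).
top flange: A = 40 × 20 = 800.00, centroid at (-6.00, 200.00).
ΣA = 4720.00 cm², ΣAx_c = 130440.00 cm³, ΣAy_c = 419000.00 cm³.
x_c = 130440.00/4720.00 = 27.64 cm; y_c = 419000.00/4720.00 = 88.77 cm.

x_c = 27.64 cm, y_c = 88.77 cm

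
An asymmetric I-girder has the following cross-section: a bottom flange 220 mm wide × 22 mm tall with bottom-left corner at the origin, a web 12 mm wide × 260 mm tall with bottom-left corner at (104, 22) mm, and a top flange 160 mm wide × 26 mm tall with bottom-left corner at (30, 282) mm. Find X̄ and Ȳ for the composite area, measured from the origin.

bottom flange: A = 220 × 22 = 4840.00, centroid at (110.00, 11.00).
web: A = 12 × 260 = 3120.00, centroid at (110.00, 152.00).
top flange: A = 160 × 26 = 4160.00, centroid at (110.00, 295.00).
ΣA = 12120.00 mm², ΣAX̄ = 1333200.00 mm³, ΣAȲ = 1754680.00 mm³.
X̄ = 1333200.00/12120.00 = 110.00 mm; Ȳ = 1754680.00/12120.00 = 144.78 mm.

X̄ = 110.00 mm, Ȳ = 144.78 mm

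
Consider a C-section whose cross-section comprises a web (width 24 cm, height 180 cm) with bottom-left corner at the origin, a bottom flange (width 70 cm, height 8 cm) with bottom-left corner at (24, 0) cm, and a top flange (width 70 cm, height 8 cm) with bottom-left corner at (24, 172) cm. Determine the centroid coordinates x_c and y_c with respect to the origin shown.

x_c = 21.68 cm, y_c = 90.00 cm

web: A = 24 × 180 = 4320.00, centroid at (12.00, 90.00).
bottom flange: A = 70 × 8 = 560.00, centroid at (59.00, 4.00).
top flange: A = 70 × 8 = 560.00, centroid at (59.00, 176.00).
ΣA = 5440.00 cm², ΣAx_c = 117920.00 cm³, ΣAy_c = 489600.00 cm³.
x_c = 117920.00/5440.00 = 21.68 cm; y_c = 489600.00/5440.00 = 90.00 cm.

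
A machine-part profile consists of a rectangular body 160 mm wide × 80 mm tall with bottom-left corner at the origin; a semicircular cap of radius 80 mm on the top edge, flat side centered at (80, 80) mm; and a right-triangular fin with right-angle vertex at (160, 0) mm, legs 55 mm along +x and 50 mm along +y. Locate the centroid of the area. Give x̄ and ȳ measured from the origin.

x̄ = 85.58 mm, ȳ = 69.36 mm

rectangular body: A = 160 × 80 = 12800.00, centroid at (80.00, 40.00).
semicircular top: A = ½π·80² = 10053.10, centroid at (80.00, 113.95).
triangular fin: A = ½·55·50 = 1375.00, centroid at (178.33, 16.67).
ΣA = 24228.10 mm²
ΣAx̄ = (12800.00)(80.00) + (10053.10)(80.00) + (1375.00)(178.33) = 2073456.05 mm³
ΣAȳ = (12800.00)(40.00) + (10053.10)(113.95) + (1375.00)(16.67) = 1680497.72 mm³
x̄ = 2073456.05 / 24228.10 = 85.58 mm
ȳ = 1680497.72 / 24228.10 = 69.36 mm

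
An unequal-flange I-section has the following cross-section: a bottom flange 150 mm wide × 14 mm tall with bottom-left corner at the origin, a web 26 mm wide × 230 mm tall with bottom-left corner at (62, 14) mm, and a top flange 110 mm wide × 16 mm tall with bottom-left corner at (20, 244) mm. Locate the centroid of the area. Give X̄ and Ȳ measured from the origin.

bottom flange: A = 150 × 14 = 2100.00, centroid at (75.00, 7.00).
web: A = 26 × 230 = 5980.00, centroid at (75.00, 129.00).
top flange: A = 110 × 16 = 1760.00, centroid at (75.00, 252.00).
ΣA = 9840.00 mm²
ΣAX̄ = (2100.00)(75.00) + (5980.00)(75.00) + (1760.00)(75.00) = 738000.00 mm³
ΣAȲ = (2100.00)(7.00) + (5980.00)(129.00) + (1760.00)(252.00) = 1229640.00 mm³
X̄ = 738000.00 / 9840.00 = 75.00 mm
Ȳ = 1229640.00 / 9840.00 = 124.96 mm

X̄ = 75.00 mm, Ȳ = 124.96 mm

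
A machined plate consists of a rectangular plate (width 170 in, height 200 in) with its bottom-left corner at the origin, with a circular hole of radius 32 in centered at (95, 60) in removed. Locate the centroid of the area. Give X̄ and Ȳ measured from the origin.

X̄ = 83.95 in, Ȳ = 104.18 in

plate: A = 170 × 200 = 34000.00, centroid at (85.00, 100.00).
hole: A = −π·32² = -3216.99, centroid at (95.00, 60.00).
ΣA = 30783.01 in², ΣAX̄ = 2584385.87 in³, ΣAȲ = 3206980.55 in³.
X̄ = 2584385.87/30783.01 = 83.95 in; Ȳ = 3206980.55/30783.01 = 104.18 in.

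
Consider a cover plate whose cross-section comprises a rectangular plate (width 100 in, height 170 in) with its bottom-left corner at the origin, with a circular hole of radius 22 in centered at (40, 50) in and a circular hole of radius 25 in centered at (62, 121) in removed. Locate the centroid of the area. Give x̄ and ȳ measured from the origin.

x̄ = 49.38 in, ȳ = 83.71 in

plate: A = 100 × 170 = 17000.00, centroid at (50.00, 85.00).
hole 1: A = −π·22² = -1520.53, centroid at (40.00, 50.00).
hole 2: A = −π·25² = -1963.50, centroid at (62.00, 121.00).
ΣA = 13515.97 in², ΣAx̄ = 667442.05 in³, ΣAȳ = 1131390.51 in³.
x̄ = 667442.05/13515.97 = 49.38 in; ȳ = 1131390.51/13515.97 = 83.71 in.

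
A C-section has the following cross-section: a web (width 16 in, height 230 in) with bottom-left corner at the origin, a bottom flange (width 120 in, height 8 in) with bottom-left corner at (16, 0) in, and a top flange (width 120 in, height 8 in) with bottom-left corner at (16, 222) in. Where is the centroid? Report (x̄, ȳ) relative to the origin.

web: A = 16 × 230 = 3680.00, centroid at (8.00, 115.00).
bottom flange: A = 120 × 8 = 960.00, centroid at (76.00, 4.00).
top flange: A = 120 × 8 = 960.00, centroid at (76.00, 226.00).
ΣA = 5600.00 in²
ΣAx̄ = (3680.00)(8.00) + (960.00)(76.00) + (960.00)(76.00) = 175360.00 in³
ΣAȳ = (3680.00)(115.00) + (960.00)(4.00) + (960.00)(226.00) = 644000.00 in³
x̄ = 175360.00 / 5600.00 = 31.31 in
ȳ = 644000.00 / 5600.00 = 115.00 in

x̄ = 31.31 in, ȳ = 115.00 in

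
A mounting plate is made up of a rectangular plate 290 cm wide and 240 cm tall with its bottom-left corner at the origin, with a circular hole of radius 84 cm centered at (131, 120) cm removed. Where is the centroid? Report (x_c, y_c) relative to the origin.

plate: A = 290 × 240 = 69600.00, centroid at (145.00, 120.00).
hole: A = −π·84² = -22167.08, centroid at (131.00, 120.00).
ΣA = 47432.92 cm²
ΣAx_c = (69600.00)(145.00) + (-22167.08)(131.00) = 7188112.81 cm³
ΣAy_c = (69600.00)(120.00) + (-22167.08)(120.00) = 5691950.67 cm³
x_c = 7188112.81 / 47432.92 = 151.54 cm
y_c = 5691950.67 / 47432.92 = 120.00 cm

x_c = 151.54 cm, y_c = 120.00 cm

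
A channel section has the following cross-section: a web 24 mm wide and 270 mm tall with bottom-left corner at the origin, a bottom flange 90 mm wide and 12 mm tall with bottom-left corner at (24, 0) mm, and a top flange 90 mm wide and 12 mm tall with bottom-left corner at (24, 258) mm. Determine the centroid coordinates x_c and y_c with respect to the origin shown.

web: A = 24 × 270 = 6480.00, centroid at (12.00, 135.00).
bottom flange: A = 90 × 12 = 1080.00, centroid at (69.00, 6.00).
top flange: A = 90 × 12 = 1080.00, centroid at (69.00, 264.00).
ΣA = 8640.00 mm²
ΣAx_c = (6480.00)(12.00) + (1080.00)(69.00) + (1080.00)(69.00) = 226800.00 mm³
ΣAy_c = (6480.00)(135.00) + (1080.00)(6.00) + (1080.00)(264.00) = 1166400.00 mm³
x_c = 226800.00 / 8640.00 = 26.25 mm
y_c = 1166400.00 / 8640.00 = 135.00 mm

x_c = 26.25 mm, y_c = 135.00 mm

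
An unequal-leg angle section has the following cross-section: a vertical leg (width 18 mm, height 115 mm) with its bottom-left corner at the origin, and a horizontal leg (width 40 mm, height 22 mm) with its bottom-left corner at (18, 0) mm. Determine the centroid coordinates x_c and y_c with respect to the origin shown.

Part | A | x̄ᵢ | ȳᵢ | A·x̄ᵢ | A·ȳᵢ
vertical leg | 2070.00 | 9.00 | 57.50 | 18630.00 | 119025.00
horizontal leg | 880.00 | 38.00 | 11.00 | 33440.00 | 9680.00
Σ | 2950.00 |  |  | 52070.00 | 128705.00
x_c = 52070.00 / 2950.00 = 17.65 mm
y_c = 128705.00 / 2950.00 = 43.63 mm

x_c = 17.65 mm, y_c = 43.63 mm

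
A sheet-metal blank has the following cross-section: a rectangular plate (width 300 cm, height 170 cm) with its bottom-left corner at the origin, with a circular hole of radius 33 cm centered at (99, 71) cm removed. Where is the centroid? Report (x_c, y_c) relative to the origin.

plate: A = 300 × 170 = 51000.00, centroid at (150.00, 85.00).
hole: A = −π·33² = -3421.19, centroid at (99.00, 71.00).
ΣA = 47578.81 cm², ΣAx_c = 7311301.75 cm³, ΣAy_c = 4092095.20 cm³.
x_c = 7311301.75/47578.81 = 153.67 cm; y_c = 4092095.20/47578.81 = 86.01 cm.

x_c = 153.67 cm, y_c = 86.01 cm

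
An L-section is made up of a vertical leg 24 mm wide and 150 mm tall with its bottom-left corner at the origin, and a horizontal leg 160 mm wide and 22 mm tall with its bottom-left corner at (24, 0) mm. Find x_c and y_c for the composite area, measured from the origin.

vertical leg: A = 24 × 150 = 3600.00, centroid at (12.00, 75.00).
horizontal leg: A = 160 × 22 = 3520.00, centroid at (104.00, 11.00).
ΣA = 7120.00 mm², ΣAx_c = 409280.00 mm³, ΣAy_c = 308720.00 mm³.
x_c = 409280.00/7120.00 = 57.48 mm; y_c = 308720.00/7120.00 = 43.36 mm.

x_c = 57.48 mm, y_c = 43.36 mm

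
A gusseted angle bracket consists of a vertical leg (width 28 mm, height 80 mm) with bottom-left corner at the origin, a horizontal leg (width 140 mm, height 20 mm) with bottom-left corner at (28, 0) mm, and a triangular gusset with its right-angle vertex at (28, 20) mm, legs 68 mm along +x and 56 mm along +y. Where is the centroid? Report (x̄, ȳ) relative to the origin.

vertical leg: A = 28 × 80 = 2240.00, centroid at (14.00, 40.00).
horizontal leg: A = 140 × 20 = 2800.00, centroid at (98.00, 10.00).
gusset: A = ½·68·56 = 1904.00, centroid at (50.67, 38.67).
ΣA = 6944.00 mm²
ΣAx̄ = (2240.00)(14.00) + (2800.00)(98.00) + (1904.00)(50.67) = 402229.33 mm³
ΣAȳ = (2240.00)(40.00) + (2800.00)(10.00) + (1904.00)(38.67) = 191221.33 mm³
x̄ = 402229.33 / 6944.00 = 57.92 mm
ȳ = 191221.33 / 6944.00 = 27.54 mm

x̄ = 57.92 mm, ȳ = 27.54 mm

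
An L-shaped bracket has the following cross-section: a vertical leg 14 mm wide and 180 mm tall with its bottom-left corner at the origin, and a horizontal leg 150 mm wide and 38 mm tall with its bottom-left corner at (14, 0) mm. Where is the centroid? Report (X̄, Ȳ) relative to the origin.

vertical leg: A = 14 × 180 = 2520.00, centroid at (7.00, 90.00).
horizontal leg: A = 150 × 38 = 5700.00, centroid at (89.00, 19.00).
ΣA = 8220.00 mm², ΣAX̄ = 524940.00 mm³, ΣAȲ = 335100.00 mm³.
X̄ = 524940.00/8220.00 = 63.86 mm; Ȳ = 335100.00/8220.00 = 40.77 mm.

X̄ = 63.86 mm, Ȳ = 40.77 mm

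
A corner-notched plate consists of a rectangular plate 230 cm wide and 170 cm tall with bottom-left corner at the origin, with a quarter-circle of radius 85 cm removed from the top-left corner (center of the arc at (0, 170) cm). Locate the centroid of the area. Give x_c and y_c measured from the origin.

plate: A = 230 × 170 = 39100.00, centroid at (115.00, 85.00).
removed quarter-circle: A = −¼π·85² = -5674.50, centroid at (36.08, 133.92).
ΣA = 33425.50 cm²
ΣAx_c = (39100.00)(115.00) + (-5674.50)(36.08) = 4291791.67 cm³
ΣAy_c = (39100.00)(85.00) + (-5674.50)(133.92) = 2563543.04 cm³
x_c = 4291791.67 / 33425.50 = 128.40 cm
y_c = 2563543.04 / 33425.50 = 76.69 cm

x_c = 128.40 cm, y_c = 76.69 cm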